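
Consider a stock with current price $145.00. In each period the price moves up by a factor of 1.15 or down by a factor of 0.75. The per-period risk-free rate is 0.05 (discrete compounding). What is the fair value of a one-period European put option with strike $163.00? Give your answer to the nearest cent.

$12.92

Risk-neutral probability p = (1 + 0.05 − 0.75)/(1.15 − 0.75) = 0.3000/0.4000 = 0.7500
Terminal stock prices: S_u = 166.8, S_d = 108.8
Terminal payoffs (K − S): max(-3.75, 0) = 0, max(54.25, 0) = 54.25
Node 0 (S = 145): V_0 = 1/1.05·[0.7500·0.0000 + 0.2500·54.2500] = 12.9167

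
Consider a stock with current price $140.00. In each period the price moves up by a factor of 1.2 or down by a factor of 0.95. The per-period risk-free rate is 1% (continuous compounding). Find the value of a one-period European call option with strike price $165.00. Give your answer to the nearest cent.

$0.71

Risk-neutral probability p = (e^0.01 − 0.95)/(1.2 − 0.95) = 0.0601/0.2500 = 0.2402
Terminal stock prices: S_u = 168, S_d = 133
Terminal payoffs (S − K): max(3, 0) = 3, max(-32, 0) = 0
Node 0 (S = 140): V_0 = e^(−0.01)·[0.2402·3.0000 + 0.7598·0.0000] = 0.7134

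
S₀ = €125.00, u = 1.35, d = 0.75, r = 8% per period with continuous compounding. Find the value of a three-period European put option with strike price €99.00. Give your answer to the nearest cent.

€4.25

Risk-neutral probability p = (e^0.08 − 0.75)/(1.35 − 0.75) = 0.3333/0.6000 = 0.5555
Terminal stock prices: S_uuu = 307.5, S_uud = 170.9, S_udd = 94.92, S_ddd = 52.73
Terminal payoffs (K − S): max(-208.5, 0) = 0, max(-71.86, 0) = 0, max(4.078, 0) = 4.078, max(46.27, 0) = 46.27
Node uu (S = 227.8): V_uu = e^(−0.08)·[0.5555·0.0000 + 0.4445·0.0000] = 0.0000
Node ud (S = 126.6): V_ud = e^(−0.08)·[0.5555·0.0000 + 0.4445·4.0781] = 1.6734
Node dd (S = 70.31): V_dd = e^(−0.08)·[0.5555·4.0781 + 0.4445·46.2656] = 21.0760
Node u (S = 168.8): V_u = e^(−0.08)·[0.5555·0.0000 + 0.4445·1.6734] = 0.6867
Node d (S = 93.75): V_d = e^(−0.08)·[0.5555·1.6734 + 0.4445·21.0760] = 9.5065
Node 0 (S = 125): V_0 = e^(−0.08)·[0.5555·0.6867 + 0.4445·9.5065] = 4.2531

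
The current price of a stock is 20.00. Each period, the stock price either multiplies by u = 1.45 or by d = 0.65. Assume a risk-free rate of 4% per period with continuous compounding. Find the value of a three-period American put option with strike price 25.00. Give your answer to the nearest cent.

7.34

Risk-neutral probability p = (e^0.04 − 0.65)/(1.45 − 0.65) = 0.3908/0.8000 = 0.4885
Terminal stock prices: S_uuu = 60.97, S_uud = 27.33, S_udd = 12.25, S_ddd = 5.492
Terminal payoffs (K − S): max(-35.97, 0) = 0, max(-2.332, 0) = 0, max(12.75, 0) = 12.75, max(19.51, 0) = 19.51
Node uu (S = 42.05): continuation = e^(−0.04)·[0.4885·0.0000 + 0.5115·0.0000] = 0.0000; exercise value = 0.0000 ≤ continuation, so V_uu = 0.0000
Node ud (S = 18.85): continuation = e^(−0.04)·[0.4885·0.0000 + 0.5115·12.7475] = 6.2645; exercise value = 6.1500 ≤ continuation, so V_ud = 6.2645
Node dd (S = 8.45): continuation = e^(−0.04)·[0.4885·12.7475 + 0.5115·19.5075] = 15.5697; exercise value = 16.5500 > continuation, so V_dd = 16.5500 (exercise)
Node u (S = 29): continuation = e^(−0.04)·[0.4885·0.0000 + 0.5115·6.2645] = 3.0786; exercise value = 0.0000 ≤ continuation, so V_u = 3.0786
Node d (S = 13): continuation = e^(−0.04)·[0.4885·6.2645 + 0.5115·16.5500] = 11.0735; exercise value = 12.0000 > continuation, so V_d = 12.0000 (exercise)
Node 0 (S = 20): continuation = e^(−0.04)·[0.4885·3.0786 + 0.5115·12.0000] = 7.3421; exercise value = 5.0000 ≤ continuation, so V_0 = 7.3421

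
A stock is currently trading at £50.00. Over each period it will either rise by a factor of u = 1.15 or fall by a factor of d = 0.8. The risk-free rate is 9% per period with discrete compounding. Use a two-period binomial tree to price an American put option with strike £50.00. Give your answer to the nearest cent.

Risk-neutral probability p = (1 + 0.09 − 0.8)/(1.15 − 0.8) = 0.2900/0.3500 = 0.8286
Terminal stock prices: S_uu = 66.12, S_ud = 46, S_dd = 32
Terminal payoffs (K − S): max(-16.12, 0) = 0, max(4, 0) = 4, max(18, 0) = 18
Node u (S = 57.5): continuation = 1/1.09·[0.8286·0.0000 + 0.1714·4.0000] = 0.6291; exercise value = 0.0000 ≤ continuation, so V_u = 0.6291
Node d (S = 40): continuation = 1/1.09·[0.8286·4.0000 + 0.1714·18.0000] = 5.8716; exercise value = 10.0000 > continuation, so V_d = 10.0000 (exercise)
Node 0 (S = 50): continuation = 1/1.09·[0.8286·0.6291 + 0.1714·10.0000] = 2.0510; exercise value = 0.0000 ≤ continuation, so V_0 = 2.0510

£2.05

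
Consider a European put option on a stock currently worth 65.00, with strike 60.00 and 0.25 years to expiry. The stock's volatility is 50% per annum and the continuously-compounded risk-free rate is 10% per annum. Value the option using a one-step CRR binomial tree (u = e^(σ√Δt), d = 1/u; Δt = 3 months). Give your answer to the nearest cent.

4.68

CRR parameters: u = e^(σ√Δt) = e^(0.5·√0.25) = 1.2840, d = 1/u = 0.7788
Per-period rate: rΔt = 0.1·0.25 = 0.025, so R = e^0.025 = 1.0253
Risk-neutral probability p = (e^0.025 − 0.7788)/(1.2840 − 0.7788) = 0.2465/0.5052 = 0.4879
Terminal stock prices: S_u = 83.46, S_d = 50.62
Terminal payoffs (K − S): max(-23.46, 0) = 0, max(9.378, 0) = 9.378
Node 0 (S = 65): V_0 = e^(−0.025)·[0.4879·0.0000 + 0.5121·9.3779] = 4.6836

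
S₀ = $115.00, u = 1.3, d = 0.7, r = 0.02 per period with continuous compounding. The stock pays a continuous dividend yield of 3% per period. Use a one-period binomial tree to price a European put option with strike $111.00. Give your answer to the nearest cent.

$15.44

Per-period risk-free factor R = e^0.02 = 1.0202; dividend-adjusted growth = e^(0.02−0.03) = 0.9900.
Risk-neutral probability p = (0.9900 − 0.7)/(1.3 − 0.7) = 0.2900/0.6000 = 0.4834
Terminal stock prices: S_u = 149.5, S_d = 80.5
Terminal payoffs (K − S): max(-38.5, 0) = 0, max(30.5, 0) = 30.5
Node 0 (S = 115): V_0 = e^(−0.02)·[0.4834·0.0000 + 0.5166·30.5000] = 15.4438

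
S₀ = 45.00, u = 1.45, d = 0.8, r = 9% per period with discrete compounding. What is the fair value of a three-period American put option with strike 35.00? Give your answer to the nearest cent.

1.60

Risk-neutral probability p = (1 + 0.09 − 0.8)/(1.45 − 0.8) = 0.2900/0.6500 = 0.4462
Terminal stock prices: S_uuu = 137.2, S_uud = 75.69, S_udd = 41.76, S_ddd = 23.04
Terminal payoffs (K − S): max(-102.2, 0) = 0, max(-40.69, 0) = 0, max(-6.76, 0) = 0, max(11.96, 0) = 11.96
Node uu (S = 94.61): continuation = 1/1.09·[0.4462·0.0000 + 0.5538·0.0000] = 0.0000; exercise value = 0.0000 ≤ continuation, so V_uu = 0.0000
Node ud (S = 52.2): continuation = 1/1.09·[0.4462·0.0000 + 0.5538·0.0000] = 0.0000; exercise value = 0.0000 ≤ continuation, so V_ud = 0.0000
Node dd (S = 28.8): continuation = 1/1.09·[0.4462·0.0000 + 0.5538·11.9600] = 6.0771; exercise value = 6.2000 > continuation, so V_dd = 6.2000 (exercise)
Node u (S = 65.25): continuation = 1/1.09·[0.4462·0.0000 + 0.5538·0.0000] = 0.0000; exercise value = 0.0000 ≤ continuation, so V_u = 0.0000
Node d (S = 36): continuation = 1/1.09·[0.4462·0.0000 + 0.5538·6.2000] = 3.1503; exercise value = 0.0000 ≤ continuation, so V_d = 3.1503
Node 0 (S = 45): continuation = 1/1.09·[0.4462·0.0000 + 0.5538·3.1503] = 1.6007; exercise value = 0.0000 ≤ continuation, so V_0 = 1.6007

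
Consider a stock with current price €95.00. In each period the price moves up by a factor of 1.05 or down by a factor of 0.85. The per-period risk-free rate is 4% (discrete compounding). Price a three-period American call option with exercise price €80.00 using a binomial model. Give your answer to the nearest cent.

Risk-neutral probability p = (1 + 0.04 − 0.85)/(1.05 − 0.85) = 0.1900/0.2000 = 0.9500
Terminal stock prices: S_uuu = 110, S_uud = 89.03, S_udd = 72.07, S_ddd = 58.34
Terminal payoffs (S − K): max(29.97, 0) = 29.97, max(9.027, 0) = 9.027, max(-7.931, 0) = 0, max(-21.66, 0) = 0
Node uu (S = 104.7): continuation = 1/1.04·[0.9500·29.9744 + 0.0500·9.0269] = 27.8144; exercise value = 24.7375 ≤ continuation, so V_uu = 27.8144
Node ud (S = 84.79): continuation = 1/1.04·[0.9500·9.0269 + 0.0500·0.0000] = 8.2457; exercise value = 4.7875 ≤ continuation, so V_ud = 8.2457
Node dd (S = 68.64): continuation = 1/1.04·[0.9500·0.0000 + 0.0500·0.0000] = 0.0000; exercise value = 0.0000 ≤ continuation, so V_dd = 0.0000
Node u (S = 99.75): continuation = 1/1.04·[0.9500·27.8144 + 0.0500·8.2457] = 25.8038; exercise value = 19.7500 ≤ continuation, so V_u = 25.8038
Node d (S = 80.75): continuation = 1/1.04·[0.9500·8.2457 + 0.0500·0.0000] = 7.5321; exercise value = 0.7500 ≤ continuation, so V_d = 7.5321
Node 0 (S = 95): continuation = 1/1.04·[0.9500·25.8038 + 0.0500·7.5321] = 23.9329; exercise value = 15.0000 ≤ continuation, so V_0 = 23.9329

€23.93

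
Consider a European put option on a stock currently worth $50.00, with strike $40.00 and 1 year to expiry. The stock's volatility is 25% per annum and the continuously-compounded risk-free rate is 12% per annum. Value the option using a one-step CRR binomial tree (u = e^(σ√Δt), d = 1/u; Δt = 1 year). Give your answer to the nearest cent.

$0.29

CRR parameters: u = e^(σ√Δt) = e^(0.25·√1) = 1.2840, d = 1/u = 0.7788
Per-period rate: rΔt = 0.12·1 = 0.12, so R = e^0.12 = 1.1275
Risk-neutral probability p = (e^0.12 − 0.7788)/(1.2840 − 0.7788) = 0.3487/0.5052 = 0.6902
Terminal stock prices: S_u = 64.2, S_d = 38.94
Terminal payoffs (K − S): max(-24.2, 0) = 0, max(1.06, 0) = 1.06
Node 0 (S = 50): V_0 = e^(−0.12)·[0.6902·0.0000 + 0.3098·1.0600] = 0.2913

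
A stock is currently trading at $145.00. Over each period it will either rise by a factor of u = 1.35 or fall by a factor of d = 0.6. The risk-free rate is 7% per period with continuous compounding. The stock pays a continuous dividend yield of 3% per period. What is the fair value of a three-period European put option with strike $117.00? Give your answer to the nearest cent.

$16.17

Per-period risk-free factor R = e^0.07 = 1.0725; dividend-adjusted growth = e^(0.07−0.03) = 1.0408.
Risk-neutral probability p = (1.0408 − 0.6)/(1.35 − 0.6) = 0.4408/0.7500 = 0.5877
Terminal stock prices: S_uuu = 356.8, S_uud = 158.6, S_udd = 70.47, S_ddd = 31.32
Terminal payoffs (K − S): max(-239.8, 0) = 0, max(-41.56, 0) = 0, max(46.53, 0) = 46.53, max(85.68, 0) = 85.68
Node uu (S = 264.3): V_uu = e^(−0.07)·[0.5877·0.0000 + 0.4123·0.0000] = 0.0000
Node ud (S = 117.4): V_ud = e^(−0.07)·[0.5877·0.0000 + 0.4123·46.5300] = 17.8853
Node dd (S = 52.2): V_dd = e^(−0.07)·[0.5877·46.5300 + 0.4123·85.6800] = 58.4328
Node u (S = 195.8): V_u = e^(−0.07)·[0.5877·0.0000 + 0.4123·17.8853] = 6.8748
Node d (S = 87): V_d = e^(−0.07)·[0.5877·17.8853 + 0.4123·58.4328] = 32.2618
Node 0 (S = 145): V_0 = e^(−0.07)·[0.5877·6.8748 + 0.4123·32.2618] = 16.1683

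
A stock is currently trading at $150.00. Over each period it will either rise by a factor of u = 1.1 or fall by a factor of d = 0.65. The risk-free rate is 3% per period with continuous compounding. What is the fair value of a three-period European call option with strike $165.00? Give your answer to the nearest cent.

$19.14

Risk-neutral probability p = (e^0.03 − 0.65)/(1.1 − 0.65) = 0.3805/0.4500 = 0.8455
Terminal stock prices: S_uuu = 199.7, S_uud = 118, S_udd = 69.71, S_ddd = 41.19
Terminal payoffs (S − K): max(34.65, 0) = 34.65, max(-47.02, 0) = 0, max(-95.29, 0) = 0, max(-123.8, 0) = 0
Node uu (S = 181.5): V_uu = e^(−0.03)·[0.8455·34.6500 + 0.1545·0.0000] = 28.4292
Node ud (S = 107.2): V_ud = e^(−0.03)·[0.8455·0.0000 + 0.1545·0.0000] = 0.0000
Node dd (S = 63.38): V_dd = e^(−0.03)·[0.8455·0.0000 + 0.1545·0.0000] = 0.0000
Node u (S = 165): V_u = e^(−0.03)·[0.8455·28.4292 + 0.1545·0.0000] = 23.3252
Node d (S = 97.5): V_d = e^(−0.03)·[0.8455·0.0000 + 0.1545·0.0000] = 0.0000
Node 0 (S = 150): V_0 = e^(−0.03)·[0.8455·23.3252 + 0.1545·0.0000] = 19.1376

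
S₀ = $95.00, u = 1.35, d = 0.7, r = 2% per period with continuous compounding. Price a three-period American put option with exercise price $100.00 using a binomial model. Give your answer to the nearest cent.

Risk-neutral probability p = (e^0.02 − 0.7)/(1.35 − 0.7) = 0.3202/0.6500 = 0.4926
Terminal stock prices: S_uuu = 233.7, S_uud = 121.2, S_udd = 62.84, S_ddd = 32.58
Terminal payoffs (K − S): max(-133.7, 0) = 0, max(-21.2, 0) = 0, max(37.16, 0) = 37.16, max(67.42, 0) = 67.42
Node uu (S = 173.1): continuation = e^(−0.02)·[0.4926·0.0000 + 0.5074·0.0000] = 0.0000; exercise value = 0.0000 ≤ continuation, so V_uu = 0.0000
Node ud (S = 89.77): continuation = e^(−0.02)·[0.4926·0.0000 + 0.5074·37.1575] = 18.4798; exercise value = 10.2250 ≤ continuation, so V_ud = 18.4798
Node dd (S = 46.55): continuation = e^(−0.02)·[0.4926·37.1575 + 0.5074·67.4150] = 51.4699; exercise value = 53.4500 > continuation, so V_dd = 53.4500 (exercise)
Node u (S = 128.2): continuation = e^(−0.02)·[0.4926·0.0000 + 0.5074·18.4798] = 9.1906; exercise value = 0.0000 ≤ continuation, so V_u = 9.1906
Node d (S = 66.5): continuation = e^(−0.02)·[0.4926·18.4798 + 0.5074·53.4500] = 35.5058; exercise value = 33.5000 ≤ continuation, so V_d = 35.5058
Node 0 (S = 95): continuation = e^(−0.02)·[0.4926·9.1906 + 0.5074·35.5058] = 22.0961; exercise value = 5.0000 ≤ continuation, so V_0 = 22.0961

$22.10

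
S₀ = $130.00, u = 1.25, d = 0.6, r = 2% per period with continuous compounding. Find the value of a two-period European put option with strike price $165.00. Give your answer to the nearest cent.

Risk-neutral probability p = (e^0.02 − 0.6)/(1.25 − 0.6) = 0.4202/0.6500 = 0.6465
Terminal stock prices: S_uu = 203.1, S_ud = 97.5, S_dd = 46.8
Terminal payoffs (K − S): max(-38.12, 0) = 0, max(67.5, 0) = 67.5, max(118.2, 0) = 118.2
Node u (S = 162.5): V_u = e^(−0.02)·[0.6465·0.0000 + 0.3535·67.5000] = 23.3912
Node d (S = 78): V_d = e^(−0.02)·[0.6465·67.5000 + 0.3535·118.2000] = 83.7328
Node 0 (S = 130): V_0 = e^(−0.02)·[0.6465·23.3912 + 0.3535·83.7328] = 43.8385

$43.84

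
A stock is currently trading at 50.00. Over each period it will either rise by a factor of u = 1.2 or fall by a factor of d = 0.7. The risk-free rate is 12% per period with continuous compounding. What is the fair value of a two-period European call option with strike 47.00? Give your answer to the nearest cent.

14.38

Risk-neutral probability p = (e^0.12 − 0.7)/(1.2 − 0.7) = 0.4275/0.5000 = 0.8550
Terminal stock prices: S_uu = 72, S_ud = 42, S_dd = 24.5
Terminal payoffs (S − K): max(25, 0) = 25, max(-5, 0) = 0, max(-22.5, 0) = 0
Node u (S = 60): V_u = e^(−0.12)·[0.8550·25.0000 + 0.1450·0.0000] = 18.9578
Node d (S = 35): V_d = e^(−0.12)·[0.8550·0.0000 + 0.1450·0.0000] = 0.0000
Node 0 (S = 50): V_0 = e^(−0.12)·[0.8550·18.9578 + 0.1450·0.0000] = 14.3759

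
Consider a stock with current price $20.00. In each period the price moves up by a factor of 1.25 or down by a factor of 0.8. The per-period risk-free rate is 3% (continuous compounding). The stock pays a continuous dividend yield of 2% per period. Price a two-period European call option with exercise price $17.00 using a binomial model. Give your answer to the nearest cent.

$4.33

Per-period risk-free factor R = e^0.03 = 1.0305; dividend-adjusted growth = e^(0.03−0.02) = 1.0101.
Risk-neutral probability p = (1.0101 − 0.8)/(1.25 − 0.8) = 0.2101/0.4500 = 0.4668
Terminal stock prices: S_uu = 31.25, S_ud = 20, S_dd = 12.8
Terminal payoffs (S − K): max(14.25, 0) = 14.25, max(3, 0) = 3, max(-4.2, 0) = 0
Node u (S = 25): V_u = e^(−0.03)·[0.4668·14.2500 + 0.5332·3.0000] = 8.0074
Node d (S = 16): V_d = e^(−0.03)·[0.4668·3.0000 + 0.5332·0.0000] = 1.3589
Node 0 (S = 20): V_0 = e^(−0.03)·[0.4668·8.0074 + 0.5332·1.3589] = 4.3304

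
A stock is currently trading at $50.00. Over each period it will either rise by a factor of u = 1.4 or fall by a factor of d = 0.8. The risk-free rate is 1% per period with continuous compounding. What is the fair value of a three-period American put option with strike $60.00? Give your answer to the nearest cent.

$15.96

Risk-neutral probability p = (e^0.01 − 0.8)/(1.4 − 0.8) = 0.2101/0.6000 = 0.3501
Terminal stock prices: S_uuu = 137.2, S_uud = 78.4, S_udd = 44.8, S_ddd = 25.6
Terminal payoffs (K − S): max(-77.2, 0) = 0, max(-18.4, 0) = 0, max(15.2, 0) = 15.2, max(34.4, 0) = 34.4
Node uu (S = 98): continuation = e^(−0.01)·[0.3501·0.0000 + 0.6499·0.0000] = 0.0000; exercise value = 0.0000 ≤ continuation, so V_uu = 0.0000
Node ud (S = 56): continuation = e^(−0.01)·[0.3501·0.0000 + 0.6499·15.2000] = 9.7804; exercise value = 4.0000 ≤ continuation, so V_ud = 9.7804
Node dd (S = 32): continuation = e^(−0.01)·[0.3501·15.2000 + 0.6499·34.4000] = 27.4030; exercise value = 28.0000 > continuation, so V_dd = 28.0000 (exercise)
Node u (S = 70): continuation = e^(−0.01)·[0.3501·0.0000 + 0.6499·9.7804] = 6.2932; exercise value = 0.0000 ≤ continuation, so V_u = 6.2932
Node d (S = 40): continuation = e^(−0.01)·[0.3501·9.7804 + 0.6499·28.0000] = 21.4065; exercise value = 20.0000 ≤ continuation, so V_d = 21.4065
Node 0 (S = 50): continuation = e^(−0.01)·[0.3501·6.2932 + 0.6499·21.4065] = 15.9552; exercise value = 10.0000 ≤ continuation, so V_0 = 15.9552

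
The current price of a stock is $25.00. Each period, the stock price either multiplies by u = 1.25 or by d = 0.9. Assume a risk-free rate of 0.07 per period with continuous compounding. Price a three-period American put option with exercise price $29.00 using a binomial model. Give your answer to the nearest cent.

Risk-neutral probability p = (e^0.07 − 0.9)/(1.25 − 0.9) = 0.1725/0.3500 = 0.4929
Terminal stock prices: S_uuu = 48.83, S_uud = 35.16, S_udd = 25.31, S_ddd = 18.23
Terminal payoffs (K − S): max(-19.83, 0) = 0, max(-6.156, 0) = 0, max(3.688, 0) = 3.688, max(10.77, 0) = 10.77
Node uu (S = 39.06): continuation = e^(−0.07)·[0.4929·0.0000 + 0.5071·0.0000] = 0.0000; exercise value = 0.0000 ≤ continuation, so V_uu = 0.0000
Node ud (S = 28.12): continuation = e^(−0.07)·[0.4929·0.0000 + 0.5071·3.6875] = 1.7436; exercise value = 0.8750 ≤ continuation, so V_ud = 1.7436
Node dd (S = 20.25): continuation = e^(−0.07)·[0.4929·3.6875 + 0.5071·10.7750] = 6.7894; exercise value = 8.7500 > continuation, so V_dd = 8.7500 (exercise)
Node u (S = 31.25): continuation = e^(−0.07)·[0.4929·0.0000 + 0.5071·1.7436] = 0.8244; exercise value = 0.0000 ≤ continuation, so V_u = 0.8244
Node d (S = 22.5): continuation = e^(−0.07)·[0.4929·1.7436 + 0.5071·8.7500] = 4.9386; exercise value = 6.5000 > continuation, so V_d = 6.5000 (exercise)
Node 0 (S = 25): continuation = e^(−0.07)·[0.4929·0.8244 + 0.5071·6.5000] = 3.4523; exercise value = 4.0000 > continuation, so V_0 = 4.0000 (exercise)

$4.00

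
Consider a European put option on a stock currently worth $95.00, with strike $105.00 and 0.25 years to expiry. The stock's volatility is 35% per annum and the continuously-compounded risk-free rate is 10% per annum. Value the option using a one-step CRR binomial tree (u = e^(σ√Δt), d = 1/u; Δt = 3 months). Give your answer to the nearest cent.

CRR parameters: u = e^(σ√Δt) = e^(0.35·√0.25) = 1.1912, d = 1/u = 0.8395
Per-period rate: rΔt = 0.1·0.25 = 0.025, so R = e^0.025 = 1.0253
Risk-neutral probability p = (e^0.025 − 0.8395)/(1.1912 − 0.8395) = 0.1859/0.3518 = 0.5283
Terminal stock prices: S_u = 113.2, S_d = 79.75
Terminal payoffs (K − S): max(-8.168, 0) = 0, max(25.25, 0) = 25.25
Node 0 (S = 95): V_0 = e^(−0.025)·[0.5283·0.0000 + 0.4717·25.2516] = 11.6165

$11.62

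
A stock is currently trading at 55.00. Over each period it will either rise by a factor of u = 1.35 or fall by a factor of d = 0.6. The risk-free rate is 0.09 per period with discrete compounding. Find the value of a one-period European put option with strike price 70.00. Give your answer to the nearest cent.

11.77

Risk-neutral probability p = (1 + 0.09 − 0.6)/(1.35 − 0.6) = 0.4900/0.7500 = 0.6533
Terminal stock prices: S_u = 74.25, S_d = 33
Terminal payoffs (K − S): max(-4.25, 0) = 0, max(37, 0) = 37
Node 0 (S = 55): V_0 = 1/1.09·[0.6533·0.0000 + 0.3467·37.0000] = 11.7676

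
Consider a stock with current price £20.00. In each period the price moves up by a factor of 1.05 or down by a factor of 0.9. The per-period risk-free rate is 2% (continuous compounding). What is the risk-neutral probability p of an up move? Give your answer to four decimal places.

Risk-neutral probability p = (e^0.02 − 0.9)/(1.05 − 0.9) = 0.1202/0.1500 = 0.8013

p = 0.8013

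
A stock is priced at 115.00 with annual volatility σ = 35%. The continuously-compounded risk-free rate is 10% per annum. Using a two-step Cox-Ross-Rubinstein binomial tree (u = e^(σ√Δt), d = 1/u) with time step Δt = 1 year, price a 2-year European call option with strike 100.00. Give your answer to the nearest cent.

CRR parameters: u = e^(σ√Δt) = e^(0.35·√1) = 1.4191, d = 1/u = 0.7047
Per-period rate: rΔt = 0.1·1 = 0.1, so R = e^0.1 = 1.1052
Risk-neutral probability p = (e^0.1 − 0.7047)/(1.4191 − 0.7047) = 0.4005/0.7144 = 0.5606
Terminal stock prices: S_uu = 231.6, S_ud = 115, S_dd = 57.11
Terminal payoffs (S − K): max(131.6, 0) = 131.6, max(15, 0) = 15, max(-42.89, 0) = 0
Node u (S = 163.2): V_u = e^(−0.1)·[0.5606·131.5816 + 0.4394·15.0000] = 72.7090
Node d (S = 81.04): V_d = e^(−0.1)·[0.5606·15.0000 + 0.4394·0.0000] = 7.6088
Node 0 (S = 115): V_0 = e^(−0.1)·[0.5606·72.7090 + 0.4394·7.6088] = 39.9071

39.91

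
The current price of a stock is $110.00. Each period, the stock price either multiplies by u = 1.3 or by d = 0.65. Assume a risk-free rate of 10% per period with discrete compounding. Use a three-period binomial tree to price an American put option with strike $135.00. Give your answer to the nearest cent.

Risk-neutral probability p = (1 + 0.1 − 0.65)/(1.3 − 0.65) = 0.4500/0.6500 = 0.6923
Terminal stock prices: S_uuu = 241.7, S_uud = 120.8, S_udd = 60.42, S_ddd = 30.21
Terminal payoffs (K − S): max(-106.7, 0) = 0, max(14.16, 0) = 14.16, max(74.58, 0) = 74.58, max(104.8, 0) = 104.8
Node uu (S = 185.9): continuation = 1/1.1·[0.6923·0.0000 + 0.3077·14.1650] = 3.9622; exercise value = 0.0000 ≤ continuation, so V_uu = 3.9622
Node ud (S = 92.95): continuation = 1/1.1·[0.6923·14.1650 + 0.3077·74.5825] = 29.7773; exercise value = 42.0500 > continuation, so V_ud = 42.0500 (exercise)
Node dd (S = 46.48): continuation = 1/1.1·[0.6923·74.5825 + 0.3077·104.7912] = 76.2523; exercise value = 88.5250 > continuation, so V_dd = 88.5250 (exercise)
Node u (S = 143): continuation = 1/1.1·[0.6923·3.9622 + 0.3077·42.0500] = 14.2560; exercise value = 0.0000 ≤ continuation, so V_u = 14.2560
Node d (S = 71.5): continuation = 1/1.1·[0.6923·42.0500 + 0.3077·88.5250] = 51.2273; exercise value = 63.5000 > continuation, so V_d = 63.5000 (exercise)
Node 0 (S = 110): continuation = 1/1.1·[0.6923·14.2560 + 0.3077·63.5000] = 26.7345; exercise value = 25.0000 ≤ continuation, so V_0 = 26.7345

$26.73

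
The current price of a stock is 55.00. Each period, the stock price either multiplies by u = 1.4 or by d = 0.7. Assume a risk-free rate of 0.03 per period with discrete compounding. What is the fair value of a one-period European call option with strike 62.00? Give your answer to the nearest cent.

Risk-neutral probability p = (1 + 0.03 − 0.7)/(1.4 − 0.7) = 0.3300/0.7000 = 0.4714
Terminal stock prices: S_u = 77, S_d = 38.5
Terminal payoffs (S − K): max(15, 0) = 15, max(-23.5, 0) = 0
Node 0 (S = 55): V_0 = 1/1.03·[0.4714·15.0000 + 0.5286·0.0000] = 6.8655

6.87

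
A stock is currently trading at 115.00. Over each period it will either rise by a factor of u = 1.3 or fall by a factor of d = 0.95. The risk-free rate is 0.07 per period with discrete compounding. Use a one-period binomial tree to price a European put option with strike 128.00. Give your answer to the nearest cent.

Risk-neutral probability p = (1 + 0.07 − 0.95)/(1.3 − 0.95) = 0.1200/0.3500 = 0.3429
Terminal stock prices: S_u = 149.5, S_d = 109.2
Terminal payoffs (K − S): max(-21.5, 0) = 0, max(18.75, 0) = 18.75
Node 0 (S = 115): V_0 = 1/1.07·[0.3429·0.0000 + 0.6571·18.7500] = 11.5154

11.52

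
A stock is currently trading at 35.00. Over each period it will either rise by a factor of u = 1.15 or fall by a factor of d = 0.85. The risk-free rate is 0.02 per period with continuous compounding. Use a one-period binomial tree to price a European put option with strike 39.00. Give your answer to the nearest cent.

3.92

Risk-neutral probability p = (e^0.02 − 0.85)/(1.15 − 0.85) = 0.1702/0.3000 = 0.5673
Terminal stock prices: S_u = 40.25, S_d = 29.75
Terminal payoffs (K − S): max(-1.25, 0) = 0, max(9.25, 0) = 9.25
Node 0 (S = 35): V_0 = e^(−0.02)·[0.5673·0.0000 + 0.4327·9.2500] = 3.9229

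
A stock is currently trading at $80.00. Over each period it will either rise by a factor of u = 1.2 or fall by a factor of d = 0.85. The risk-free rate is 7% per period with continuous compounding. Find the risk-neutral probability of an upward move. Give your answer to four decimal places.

p = 0.6357

Risk-neutral probability p = (e^0.07 − 0.85)/(1.2 − 0.85) = 0.2225/0.3500 = 0.6357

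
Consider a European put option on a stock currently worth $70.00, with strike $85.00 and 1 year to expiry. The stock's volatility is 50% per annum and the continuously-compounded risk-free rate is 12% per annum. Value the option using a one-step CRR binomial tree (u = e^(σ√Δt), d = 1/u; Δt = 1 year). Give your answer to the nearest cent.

CRR parameters: u = e^(σ√Δt) = e^(0.5·√1) = 1.6487, d = 1/u = 0.6065
Per-period rate: rΔt = 0.12·1 = 0.12, so R = e^0.12 = 1.1275
Risk-neutral probability p = (e^0.12 − 0.6065)/(1.6487 − 0.6065) = 0.5210/1.0422 = 0.4999
Terminal stock prices: S_u = 115.4, S_d = 42.46
Terminal payoffs (K − S): max(-30.41, 0) = 0, max(42.54, 0) = 42.54
Node 0 (S = 70): V_0 = e^(−0.12)·[0.4999·0.0000 + 0.5001·42.5429] = 18.8707

$18.87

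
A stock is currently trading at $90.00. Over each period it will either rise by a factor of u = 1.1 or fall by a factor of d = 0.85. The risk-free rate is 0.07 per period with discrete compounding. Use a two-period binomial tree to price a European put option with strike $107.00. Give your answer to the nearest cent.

Risk-neutral probability p = (1 + 0.07 − 0.85)/(1.1 − 0.85) = 0.2200/0.2500 = 0.8800
Terminal stock prices: S_uu = 108.9, S_ud = 84.15, S_dd = 65.02
Terminal payoffs (K − S): max(-1.9, 0) = 0, max(22.85, 0) = 22.85, max(41.98, 0) = 41.98
Node u (S = 99): V_u = 1/1.07·[0.8800·0.0000 + 0.1200·22.8500] = 2.5626
Node d (S = 76.5): V_d = 1/1.07·[0.8800·22.8500 + 0.1200·41.9750] = 23.5000
Node 0 (S = 90): V_0 = 1/1.07·[0.8800·2.5626 + 0.1200·23.5000] = 4.7431

$4.74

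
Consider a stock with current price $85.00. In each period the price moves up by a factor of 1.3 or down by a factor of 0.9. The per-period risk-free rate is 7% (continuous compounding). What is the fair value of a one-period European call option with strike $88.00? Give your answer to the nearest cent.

Risk-neutral probability p = (e^0.07 − 0.9)/(1.3 − 0.9) = 0.1725/0.4000 = 0.4313
Terminal stock prices: S_u = 110.5, S_d = 76.5
Terminal payoffs (S − K): max(22.5, 0) = 22.5, max(-11.5, 0) = 0
Node 0 (S = 85): V_0 = e^(−0.07)·[0.4313·22.5000 + 0.5687·0.0000] = 9.0476

$9.05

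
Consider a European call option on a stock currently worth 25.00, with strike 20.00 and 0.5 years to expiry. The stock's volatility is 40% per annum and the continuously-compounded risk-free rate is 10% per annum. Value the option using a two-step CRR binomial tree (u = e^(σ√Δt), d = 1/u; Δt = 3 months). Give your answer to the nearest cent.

CRR parameters: u = e^(σ√Δt) = e^(0.4·√0.25) = 1.2214, d = 1/u = 0.8187
Per-period rate: rΔt = 0.1·0.25 = 0.025, so R = e^0.025 = 1.0253
Risk-neutral probability p = (e^0.025 − 0.8187)/(1.2214 − 0.8187) = 0.2066/0.4027 = 0.5130
Terminal stock prices: S_uu = 37.3, S_ud = 25, S_dd = 16.76
Terminal payoffs (S − K): max(17.3, 0) = 17.3, max(5, 0) = 5, max(-3.242, 0) = 0
Node u (S = 30.54): V_u = e^(−0.025)·[0.5130·17.2956 + 0.4870·5.0000] = 11.0289
Node d (S = 20.47): V_d = e^(−0.025)·[0.5130·5.0000 + 0.4870·0.0000] = 2.5018
Node 0 (S = 25): V_0 = e^(−0.025)·[0.5130·11.0289 + 0.4870·2.5018] = 6.7067

6.71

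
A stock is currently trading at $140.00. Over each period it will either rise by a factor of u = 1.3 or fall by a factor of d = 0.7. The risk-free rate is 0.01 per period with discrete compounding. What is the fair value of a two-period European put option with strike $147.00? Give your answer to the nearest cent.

Risk-neutral probability p = (1 + 0.01 − 0.7)/(1.3 − 0.7) = 0.3100/0.6000 = 0.5167
Terminal stock prices: S_uu = 236.6, S_ud = 127.4, S_dd = 68.6
Terminal payoffs (K − S): max(-89.6, 0) = 0, max(19.6, 0) = 19.6, max(78.4, 0) = 78.4
Node u (S = 182): V_u = 1/1.01·[0.5167·0.0000 + 0.4833·19.6000] = 9.3795
Node d (S = 98): V_d = 1/1.01·[0.5167·19.6000 + 0.4833·78.4000] = 47.5446
Node 0 (S = 140): V_0 = 1/1.01·[0.5167·9.3795 + 0.4833·47.5446] = 27.5505

$27.55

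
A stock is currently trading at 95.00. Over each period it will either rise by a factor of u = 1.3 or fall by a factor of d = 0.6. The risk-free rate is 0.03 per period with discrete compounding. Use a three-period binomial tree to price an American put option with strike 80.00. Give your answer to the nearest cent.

Risk-neutral probability p = (1 + 0.03 − 0.6)/(1.3 − 0.6) = 0.4300/0.7000 = 0.6143
Terminal stock prices: S_uuu = 208.7, S_uud = 96.33, S_udd = 44.46, S_ddd = 20.52
Terminal payoffs (K − S): max(-128.7, 0) = 0, max(-16.33, 0) = 0, max(35.54, 0) = 35.54, max(59.48, 0) = 59.48
Node uu (S = 160.6): continuation = 1/1.03·[0.6143·0.0000 + 0.3857·0.0000] = 0.0000; exercise value = 0.0000 ≤ continuation, so V_uu = 0.0000
Node ud (S = 74.1): continuation = 1/1.03·[0.6143·0.0000 + 0.3857·35.5400] = 13.3090; exercise value = 5.9000 ≤ continuation, so V_ud = 13.3090
Node dd (S = 34.2): continuation = 1/1.03·[0.6143·35.5400 + 0.3857·59.4800] = 43.4699; exercise value = 45.8000 > continuation, so V_dd = 45.8000 (exercise)
Node u (S = 123.5): continuation = 1/1.03·[0.6143·0.0000 + 0.3857·13.3090] = 4.9840; exercise value = 0.0000 ≤ continuation, so V_u = 4.9840
Node d (S = 57): continuation = 1/1.03·[0.6143·13.3090 + 0.3857·45.8000] = 25.0886; exercise value = 23.0000 ≤ continuation, so V_d = 25.0886
Node 0 (S = 95): continuation = 1/1.03·[0.6143·4.9840 + 0.3857·25.0886] = 12.3676; exercise value = 0.0000 ≤ continuation, so V_0 = 12.3676

12.37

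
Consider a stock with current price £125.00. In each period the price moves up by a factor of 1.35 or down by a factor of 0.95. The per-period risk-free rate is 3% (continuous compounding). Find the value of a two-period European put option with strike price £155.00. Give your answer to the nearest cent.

Risk-neutral probability p = (e^0.03 − 0.95)/(1.35 − 0.95) = 0.0805/0.4000 = 0.2011
Terminal stock prices: S_uu = 227.8, S_ud = 160.3, S_dd = 112.8
Terminal payoffs (K − S): max(-72.81, 0) = 0, max(-5.312, 0) = 0, max(42.19, 0) = 42.19
Node u (S = 168.8): V_u = e^(−0.03)·[0.2011·0.0000 + 0.7989·0.0000] = 0.0000
Node d (S = 118.8): V_d = e^(−0.03)·[0.2011·0.0000 + 0.7989·42.1875] = 32.7060
Node 0 (S = 125): V_0 = e^(−0.03)·[0.2011·0.0000 + 0.7989·32.7060] = 25.3555

£25.36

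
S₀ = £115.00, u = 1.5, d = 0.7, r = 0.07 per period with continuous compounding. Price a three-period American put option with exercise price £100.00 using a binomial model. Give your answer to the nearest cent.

£14.17

Risk-neutral probability p = (e^0.07 − 0.7)/(1.5 − 0.7) = 0.3725/0.8000 = 0.4656
Terminal stock prices: S_uuu = 388.1, S_uud = 181.1, S_udd = 84.52, S_ddd = 39.44
Terminal payoffs (K − S): max(-288.1, 0) = 0, max(-81.12, 0) = 0, max(15.48, 0) = 15.48, max(60.56, 0) = 60.56
Node uu (S = 258.8): continuation = e^(−0.07)·[0.4656·0.0000 + 0.5344·0.0000] = 0.0000; exercise value = 0.0000 ≤ continuation, so V_uu = 0.0000
Node ud (S = 120.7): continuation = e^(−0.07)·[0.4656·0.0000 + 0.5344·15.4750] = 7.7102; exercise value = 0.0000 ≤ continuation, so V_ud = 7.7102
Node dd (S = 56.35): continuation = e^(−0.07)·[0.4656·15.4750 + 0.5344·60.5550] = 36.8894; exercise value = 43.6500 > continuation, so V_dd = 43.6500 (exercise)
Node u (S = 172.5): continuation = e^(−0.07)·[0.4656·0.0000 + 0.5344·7.7102] = 3.8415; exercise value = 0.0000 ≤ continuation, so V_u = 3.8415
Node d (S = 80.5): continuation = e^(−0.07)·[0.4656·7.7102 + 0.5344·43.6500] = 25.0955; exercise value = 19.5000 ≤ continuation, so V_d = 25.0955
Node 0 (S = 115): continuation = e^(−0.07)·[0.4656·3.8415 + 0.5344·25.0955] = 14.1714; exercise value = 0.0000 ≤ continuation, so V_0 = 14.1714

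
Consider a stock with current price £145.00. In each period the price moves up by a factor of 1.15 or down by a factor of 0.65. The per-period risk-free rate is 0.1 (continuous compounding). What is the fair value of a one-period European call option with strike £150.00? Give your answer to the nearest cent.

Risk-neutral probability p = (e^0.1 − 0.65)/(1.15 − 0.65) = 0.4552/0.5000 = 0.9103
Terminal stock prices: S_u = 166.8, S_d = 94.25
Terminal payoffs (S − K): max(16.75, 0) = 16.75, max(-55.75, 0) = 0
Node 0 (S = 145): V_0 = e^(−0.1)·[0.9103·16.7500 + 0.0897·0.0000] = 13.7972

£13.80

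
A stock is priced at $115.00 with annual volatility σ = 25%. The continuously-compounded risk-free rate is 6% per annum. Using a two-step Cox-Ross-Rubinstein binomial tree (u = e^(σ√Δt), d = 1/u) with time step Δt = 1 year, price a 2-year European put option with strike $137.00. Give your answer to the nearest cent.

$21.15

CRR parameters: u = e^(σ√Δt) = e^(0.25·√1) = 1.2840, d = 1/u = 0.7788
Per-period rate: rΔt = 0.06·1 = 0.06, so R = e^0.06 = 1.0618
Risk-neutral probability p = (e^0.06 − 0.7788)/(1.2840 − 0.7788) = 0.2830/0.5052 = 0.5602
Terminal stock prices: S_uu = 189.6, S_ud = 115, S_dd = 69.75
Terminal payoffs (K − S): max(-52.6, 0) = 0, max(22, 0) = 22, max(67.25, 0) = 67.25
Node u (S = 147.7): V_u = e^(−0.06)·[0.5602·0.0000 + 0.4398·22.0000] = 9.1118
Node d (S = 89.56): V_d = e^(−0.06)·[0.5602·22.0000 + 0.4398·67.2490] = 39.4597
Node 0 (S = 115): V_0 = e^(−0.06)·[0.5602·9.1118 + 0.4398·39.4597] = 21.1504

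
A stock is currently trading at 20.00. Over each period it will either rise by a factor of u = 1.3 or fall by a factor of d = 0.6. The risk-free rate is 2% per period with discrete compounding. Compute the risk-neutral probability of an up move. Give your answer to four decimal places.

p = 0.6000

Risk-neutral probability p = (1 + 0.02 − 0.6)/(1.3 − 0.6) = 0.4200/0.7000 = 0.6000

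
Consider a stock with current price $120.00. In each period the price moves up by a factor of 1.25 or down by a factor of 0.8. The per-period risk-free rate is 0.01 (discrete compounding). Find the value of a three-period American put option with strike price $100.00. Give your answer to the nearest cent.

Risk-neutral probability p = (1 + 0.01 − 0.8)/(1.25 − 0.8) = 0.2100/0.4500 = 0.4667
Terminal stock prices: S_uuu = 234.4, S_uud = 150, S_udd = 96, S_ddd = 61.44
Terminal payoffs (K − S): max(-134.4, 0) = 0, max(-50, 0) = 0, max(4, 0) = 4, max(38.56, 0) = 38.56
Node uu (S = 187.5): continuation = 1/1.01·[0.4667·0.0000 + 0.5333·0.0000] = 0.0000; exercise value = 0.0000 ≤ continuation, so V_uu = 0.0000
Node ud (S = 120): continuation = 1/1.01·[0.4667·0.0000 + 0.5333·4.0000] = 2.1122; exercise value = 0.0000 ≤ continuation, so V_ud = 2.1122
Node dd (S = 76.8): continuation = 1/1.01·[0.4667·4.0000 + 0.5333·38.5600] = 22.2099; exercise value = 23.2000 > continuation, so V_dd = 23.2000 (exercise)
Node u (S = 150): continuation = 1/1.01·[0.4667·0.0000 + 0.5333·2.1122] = 1.1154; exercise value = 0.0000 ≤ continuation, so V_u = 1.1154
Node d (S = 96): continuation = 1/1.01·[0.4667·2.1122 + 0.5333·23.2000] = 13.2268; exercise value = 4.0000 ≤ continuation, so V_d = 13.2268
Node 0 (S = 120): continuation = 1/1.01·[0.4667·1.1154 + 0.5333·13.2268] = 7.4998; exercise value = 0.0000 ≤ continuation, so V_0 = 7.4998

$7.50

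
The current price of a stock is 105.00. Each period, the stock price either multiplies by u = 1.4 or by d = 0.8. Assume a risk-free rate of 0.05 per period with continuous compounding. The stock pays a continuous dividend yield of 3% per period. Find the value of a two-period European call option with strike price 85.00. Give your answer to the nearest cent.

Per-period risk-free factor R = e^0.05 = 1.0513; dividend-adjusted growth = e^(0.05−0.03) = 1.0202.
Risk-neutral probability p = (1.0202 − 0.8)/(1.4 − 0.8) = 0.2202/0.6000 = 0.3670
Terminal stock prices: S_uu = 205.8, S_ud = 117.6, S_dd = 67.2
Terminal payoffs (S − K): max(120.8, 0) = 120.8, max(32.6, 0) = 32.6, max(-17.8, 0) = 0
Node u (S = 147): V_u = e^(−0.05)·[0.3670·120.8000 + 0.6330·32.6000] = 61.8010
Node d (S = 84): V_d = e^(−0.05)·[0.3670·32.6000 + 0.6330·0.0000] = 11.3808
Node 0 (S = 105): V_0 = e^(−0.05)·[0.3670·61.8010 + 0.6330·11.3808] = 28.4276

28.43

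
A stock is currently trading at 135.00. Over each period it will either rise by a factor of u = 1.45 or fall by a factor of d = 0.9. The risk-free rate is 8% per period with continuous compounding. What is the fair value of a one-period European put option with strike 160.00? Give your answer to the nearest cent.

Risk-neutral probability p = (e^0.08 − 0.9)/(1.45 − 0.9) = 0.1833/0.5500 = 0.3332
Terminal stock prices: S_u = 195.8, S_d = 121.5
Terminal payoffs (K − S): max(-35.75, 0) = 0, max(38.5, 0) = 38.5
Node 0 (S = 135): V_0 = e^(−0.08)·[0.3332·0.0000 + 0.6668·38.5000] = 23.6963

23.70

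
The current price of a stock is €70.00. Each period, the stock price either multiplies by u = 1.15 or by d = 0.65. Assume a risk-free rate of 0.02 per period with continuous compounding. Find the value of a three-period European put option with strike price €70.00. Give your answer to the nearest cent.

Risk-neutral probability p = (e^0.02 − 0.65)/(1.15 − 0.65) = 0.3702/0.5000 = 0.7404
Terminal stock prices: S_uuu = 106.5, S_uud = 60.17, S_udd = 34.01, S_ddd = 19.22
Terminal payoffs (K − S): max(-36.46, 0) = 0, max(9.826, 0) = 9.826, max(35.99, 0) = 35.99, max(50.78, 0) = 50.78
Node uu (S = 92.57): V_uu = e^(−0.02)·[0.7404·0.0000 + 0.2596·9.8263] = 2.5004
Node ud (S = 52.33): V_ud = e^(−0.02)·[0.7404·9.8263 + 0.2596·35.9887] = 16.2889
Node dd (S = 29.58): V_dd = e^(−0.02)·[0.7404·35.9887 + 0.2596·50.7763] = 39.0389
Node u (S = 80.5): V_u = e^(−0.02)·[0.7404·2.5004 + 0.2596·16.2889] = 5.9594
Node d (S = 45.5): V_d = e^(−0.02)·[0.7404·16.2889 + 0.2596·39.0389] = 21.7553
Node 0 (S = 70): V_0 = e^(−0.02)·[0.7404·5.9594 + 0.2596·21.7553] = 9.8608

€9.86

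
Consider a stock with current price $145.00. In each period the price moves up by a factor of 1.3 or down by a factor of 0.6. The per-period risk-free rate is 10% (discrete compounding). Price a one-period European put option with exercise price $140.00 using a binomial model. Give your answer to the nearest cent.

Risk-neutral probability p = (1 + 0.1 − 0.6)/(1.3 − 0.6) = 0.5000/0.7000 = 0.7143
Terminal stock prices: S_u = 188.5, S_d = 87
Terminal payoffs (K − S): max(-48.5, 0) = 0, max(53, 0) = 53
Node 0 (S = 145): V_0 = 1/1.1·[0.7143·0.0000 + 0.2857·53.0000] = 13.7662

$13.77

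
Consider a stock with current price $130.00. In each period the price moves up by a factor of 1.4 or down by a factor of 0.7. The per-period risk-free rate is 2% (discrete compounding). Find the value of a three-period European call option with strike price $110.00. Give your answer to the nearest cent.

$44.13

Risk-neutral probability p = (1 + 0.02 − 0.7)/(1.4 − 0.7) = 0.3200/0.7000 = 0.4571
Terminal stock prices: S_uuu = 356.7, S_uud = 178.4, S_udd = 89.18, S_ddd = 44.59
Terminal payoffs (S − K): max(246.7, 0) = 246.7, max(68.36, 0) = 68.36, max(-20.82, 0) = 0, max(-65.41, 0) = 0
Node uu (S = 254.8): V_uu = 1/1.02·[0.4571·246.7200 + 0.5429·68.3600] = 146.9569
Node ud (S = 127.4): V_ud = 1/1.02·[0.4571·68.3600 + 0.5429·0.0000] = 30.6375
Node dd (S = 63.7): V_dd = 1/1.02·[0.4571·0.0000 + 0.5429·0.0000] = 0.0000
Node u (S = 182): V_u = 1/1.02·[0.4571·146.9569 + 0.5429·30.6375] = 82.1687
Node d (S = 91): V_d = 1/1.02·[0.4571·30.6375 + 0.5429·0.0000] = 13.7311
Node 0 (S = 130): V_0 = 1/1.02·[0.4571·82.1687 + 0.5429·13.7311] = 44.1342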